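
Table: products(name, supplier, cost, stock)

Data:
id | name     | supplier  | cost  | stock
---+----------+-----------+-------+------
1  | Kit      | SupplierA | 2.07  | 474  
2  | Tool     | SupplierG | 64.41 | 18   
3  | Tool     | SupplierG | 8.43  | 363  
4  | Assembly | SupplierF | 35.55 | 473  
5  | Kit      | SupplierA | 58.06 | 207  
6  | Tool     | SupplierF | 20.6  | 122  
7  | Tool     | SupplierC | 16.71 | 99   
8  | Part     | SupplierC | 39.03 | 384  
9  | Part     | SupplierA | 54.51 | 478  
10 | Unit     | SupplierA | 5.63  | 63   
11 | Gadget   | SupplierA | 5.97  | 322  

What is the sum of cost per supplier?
SELECT supplier, SUM(cost) as result
FROM products
GROUP BY supplier

Result:
  SupplierA: 126.24
  SupplierC: 55.74
  SupplierF: 56.15
  SupplierG: 72.84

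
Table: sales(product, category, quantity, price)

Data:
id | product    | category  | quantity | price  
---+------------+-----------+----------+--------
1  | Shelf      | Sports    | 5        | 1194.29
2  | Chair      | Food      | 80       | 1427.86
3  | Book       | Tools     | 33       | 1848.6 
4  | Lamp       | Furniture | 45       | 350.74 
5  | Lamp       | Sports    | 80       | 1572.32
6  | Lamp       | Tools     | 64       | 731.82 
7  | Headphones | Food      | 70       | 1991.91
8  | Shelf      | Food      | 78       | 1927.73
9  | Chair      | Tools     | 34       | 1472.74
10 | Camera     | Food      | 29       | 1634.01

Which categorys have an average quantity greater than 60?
SELECT category, AVG(quantity)
FROM sales
GROUP BY category
HAVING AVG(quantity) > 60

Result:
  Food: avg=64.25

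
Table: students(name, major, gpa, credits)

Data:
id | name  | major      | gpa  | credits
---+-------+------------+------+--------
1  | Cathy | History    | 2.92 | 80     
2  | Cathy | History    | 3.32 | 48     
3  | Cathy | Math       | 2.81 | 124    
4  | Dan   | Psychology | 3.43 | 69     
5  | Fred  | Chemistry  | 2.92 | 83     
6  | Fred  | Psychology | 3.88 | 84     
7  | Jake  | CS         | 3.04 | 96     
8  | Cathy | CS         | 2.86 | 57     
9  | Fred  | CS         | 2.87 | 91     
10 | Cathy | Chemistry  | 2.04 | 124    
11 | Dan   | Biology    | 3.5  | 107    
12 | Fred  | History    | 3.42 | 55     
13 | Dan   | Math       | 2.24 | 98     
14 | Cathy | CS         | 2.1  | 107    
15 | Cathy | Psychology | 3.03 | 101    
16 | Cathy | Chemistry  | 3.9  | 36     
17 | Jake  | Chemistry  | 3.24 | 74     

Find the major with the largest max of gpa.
SELECT major, MAX(gpa) as val
FROM students
GROUP BY major
ORDER BY val DESC
LIMIT 1

Result: Chemistry with max(gpa) = 3.90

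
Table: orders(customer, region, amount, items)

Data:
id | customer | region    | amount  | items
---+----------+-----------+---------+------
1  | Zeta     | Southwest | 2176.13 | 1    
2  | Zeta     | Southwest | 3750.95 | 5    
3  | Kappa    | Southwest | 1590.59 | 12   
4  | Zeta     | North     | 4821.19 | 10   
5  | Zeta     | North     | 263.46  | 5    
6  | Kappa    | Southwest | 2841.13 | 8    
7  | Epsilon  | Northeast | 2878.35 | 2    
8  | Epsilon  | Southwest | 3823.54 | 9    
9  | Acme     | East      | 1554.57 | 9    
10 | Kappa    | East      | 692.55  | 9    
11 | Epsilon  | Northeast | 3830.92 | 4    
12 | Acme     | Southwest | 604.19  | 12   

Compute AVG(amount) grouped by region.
SELECT region, AVG(amount) as result
FROM orders
GROUP BY region

Result:
  East: 1123.56
  North: 2542.33
  Northeast: 3354.64
  Southwest: 2464.42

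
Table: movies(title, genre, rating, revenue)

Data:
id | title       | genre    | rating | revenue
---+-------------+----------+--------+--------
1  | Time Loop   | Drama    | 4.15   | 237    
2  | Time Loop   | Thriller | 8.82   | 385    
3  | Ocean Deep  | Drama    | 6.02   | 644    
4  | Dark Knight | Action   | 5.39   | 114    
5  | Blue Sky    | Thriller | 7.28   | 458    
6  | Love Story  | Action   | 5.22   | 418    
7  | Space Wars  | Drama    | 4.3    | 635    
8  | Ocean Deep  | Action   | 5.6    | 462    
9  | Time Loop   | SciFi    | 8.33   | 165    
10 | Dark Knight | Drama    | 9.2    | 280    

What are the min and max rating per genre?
SELECT genre, MIN(rating), MAX(rating)
FROM movies
GROUP BY genre

Result:
  Action: min=5.22, max=5.60
  Drama: min=4.15, max=9.20
  SciFi: min=8.33, max=8.33
  Thriller: min=7.28, max=8.82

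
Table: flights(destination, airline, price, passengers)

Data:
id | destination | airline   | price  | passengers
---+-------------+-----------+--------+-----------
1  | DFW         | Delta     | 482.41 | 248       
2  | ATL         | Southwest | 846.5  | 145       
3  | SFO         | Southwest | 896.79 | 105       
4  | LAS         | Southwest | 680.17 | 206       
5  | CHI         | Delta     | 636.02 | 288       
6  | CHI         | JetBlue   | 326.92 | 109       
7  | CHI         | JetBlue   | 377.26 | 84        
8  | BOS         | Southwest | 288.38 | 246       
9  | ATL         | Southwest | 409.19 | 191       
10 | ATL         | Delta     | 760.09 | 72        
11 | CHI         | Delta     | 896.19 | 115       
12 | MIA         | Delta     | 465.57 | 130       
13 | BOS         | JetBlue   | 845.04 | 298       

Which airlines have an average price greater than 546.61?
SELECT airline, AVG(price)
FROM flights
GROUP BY airline
HAVING AVG(price) > 546.61

Result:
  Delta: avg=648.06
  Southwest: avg=624.21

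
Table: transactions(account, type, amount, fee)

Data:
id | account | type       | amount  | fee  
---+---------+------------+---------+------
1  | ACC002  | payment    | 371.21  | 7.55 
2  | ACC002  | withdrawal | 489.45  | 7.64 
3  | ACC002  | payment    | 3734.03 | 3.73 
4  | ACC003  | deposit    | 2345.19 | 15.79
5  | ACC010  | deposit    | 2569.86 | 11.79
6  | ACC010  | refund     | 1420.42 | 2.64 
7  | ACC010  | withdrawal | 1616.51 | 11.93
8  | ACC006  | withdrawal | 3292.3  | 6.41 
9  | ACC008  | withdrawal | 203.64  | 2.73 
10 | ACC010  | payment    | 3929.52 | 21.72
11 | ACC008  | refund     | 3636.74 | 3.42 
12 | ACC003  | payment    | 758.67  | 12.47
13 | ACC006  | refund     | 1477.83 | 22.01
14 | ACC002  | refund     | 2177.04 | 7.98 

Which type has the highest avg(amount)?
SELECT type, AVG(amount) as val
FROM transactions
GROUP BY type
ORDER BY val DESC
LIMIT 1

Result: deposit with avg(amount) = 2457.53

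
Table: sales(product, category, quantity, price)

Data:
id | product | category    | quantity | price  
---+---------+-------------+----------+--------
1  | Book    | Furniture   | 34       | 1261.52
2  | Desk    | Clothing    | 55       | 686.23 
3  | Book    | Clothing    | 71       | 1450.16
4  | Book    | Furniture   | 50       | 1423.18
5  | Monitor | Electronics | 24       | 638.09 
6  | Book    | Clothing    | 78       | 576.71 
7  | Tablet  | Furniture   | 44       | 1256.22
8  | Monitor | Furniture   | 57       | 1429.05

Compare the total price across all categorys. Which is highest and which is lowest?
SELECT category, SUM(price)
FROM sales
GROUP BY category
ORDER BY SUM(price)

All groups:
  Electronics: 638.09
  Clothing: 2713.10
  Furniture: 5369.97

Highest: Furniture (5369.97)
Lowest: Electronics (638.09)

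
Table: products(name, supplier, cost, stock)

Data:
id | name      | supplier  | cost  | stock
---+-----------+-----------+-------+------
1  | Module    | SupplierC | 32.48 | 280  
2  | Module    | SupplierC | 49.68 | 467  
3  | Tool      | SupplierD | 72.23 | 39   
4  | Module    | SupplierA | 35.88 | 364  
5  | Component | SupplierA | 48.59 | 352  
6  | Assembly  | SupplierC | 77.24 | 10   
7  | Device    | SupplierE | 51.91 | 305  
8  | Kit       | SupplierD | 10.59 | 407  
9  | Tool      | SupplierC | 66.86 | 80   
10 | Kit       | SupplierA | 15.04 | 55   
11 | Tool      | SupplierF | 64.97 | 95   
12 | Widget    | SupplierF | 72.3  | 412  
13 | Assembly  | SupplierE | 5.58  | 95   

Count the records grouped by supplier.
SELECT supplier, COUNT(*) as count
FROM products
GROUP BY supplier

Result:
  SupplierA: 3
  SupplierC: 4
  SupplierD: 2
  SupplierE: 2
  SupplierF: 2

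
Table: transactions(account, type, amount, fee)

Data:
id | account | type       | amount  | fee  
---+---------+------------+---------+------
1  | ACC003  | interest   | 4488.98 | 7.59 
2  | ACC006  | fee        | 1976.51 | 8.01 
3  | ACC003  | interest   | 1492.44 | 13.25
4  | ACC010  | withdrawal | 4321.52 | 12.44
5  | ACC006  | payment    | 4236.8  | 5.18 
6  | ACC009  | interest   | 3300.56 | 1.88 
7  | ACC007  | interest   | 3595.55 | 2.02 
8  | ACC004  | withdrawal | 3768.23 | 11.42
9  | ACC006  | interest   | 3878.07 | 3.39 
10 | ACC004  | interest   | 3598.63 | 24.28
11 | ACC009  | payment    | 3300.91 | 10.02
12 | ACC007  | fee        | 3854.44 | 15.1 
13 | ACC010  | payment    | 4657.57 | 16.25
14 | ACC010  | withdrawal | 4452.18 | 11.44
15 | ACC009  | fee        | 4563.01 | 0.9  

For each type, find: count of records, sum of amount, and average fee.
SELECT type,
       COUNT(*) as cnt,
       SUM(amount) as total_amount,
       AVG(fee) as avg_fee
FROM transactions
GROUP BY type

Result:
  fee: 3 records, 10393.96 total amount, 8.00 avg fee
  interest: 6 records, 20354.23 total amount, 8.74 avg fee
  payment: 3 records, 12195.28 total amount, 10.48 avg fee
  withdrawal: 3 records, 12541.93 total amount, 11.77 avg fee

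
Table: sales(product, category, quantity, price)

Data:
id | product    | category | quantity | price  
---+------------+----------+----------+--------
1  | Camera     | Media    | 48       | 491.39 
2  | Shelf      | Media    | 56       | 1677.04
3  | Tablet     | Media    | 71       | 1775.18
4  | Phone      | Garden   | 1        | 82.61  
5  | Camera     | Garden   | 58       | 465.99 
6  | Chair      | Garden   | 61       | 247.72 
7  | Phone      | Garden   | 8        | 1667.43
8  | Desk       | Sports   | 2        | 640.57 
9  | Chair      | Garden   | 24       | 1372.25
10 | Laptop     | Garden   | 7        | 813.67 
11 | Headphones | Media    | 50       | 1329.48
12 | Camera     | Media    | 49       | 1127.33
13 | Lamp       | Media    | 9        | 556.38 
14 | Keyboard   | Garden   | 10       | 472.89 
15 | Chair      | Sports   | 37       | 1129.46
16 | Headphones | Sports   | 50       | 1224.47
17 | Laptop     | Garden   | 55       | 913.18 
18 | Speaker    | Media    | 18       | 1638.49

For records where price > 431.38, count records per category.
SELECT category, COUNT(*)
FROM sales
WHERE price > 431.38
GROUP BY category

Note: WHERE filters rows before grouping.

Result:
  Garden: 6
  Media: 7
  Sports: 3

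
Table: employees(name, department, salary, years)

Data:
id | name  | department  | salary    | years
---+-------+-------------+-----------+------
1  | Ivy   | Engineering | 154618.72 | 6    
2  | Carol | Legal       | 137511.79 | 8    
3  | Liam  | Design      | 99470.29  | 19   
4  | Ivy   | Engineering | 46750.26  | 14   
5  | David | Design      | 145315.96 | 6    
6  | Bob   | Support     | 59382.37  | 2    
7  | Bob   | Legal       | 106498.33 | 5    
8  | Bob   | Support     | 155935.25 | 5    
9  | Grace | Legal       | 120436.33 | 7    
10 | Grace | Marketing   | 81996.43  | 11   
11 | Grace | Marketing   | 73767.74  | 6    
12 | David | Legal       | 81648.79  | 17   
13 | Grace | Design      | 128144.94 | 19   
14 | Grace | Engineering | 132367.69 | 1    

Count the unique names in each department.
SELECT department, COUNT(DISTINCT name)
FROM employees
GROUP BY department

Result:
  Design: 3 distinct
  Engineering: 2 distinct
  Legal: 4 distinct
  Marketing: 1 distinct
  Support: 1 distinct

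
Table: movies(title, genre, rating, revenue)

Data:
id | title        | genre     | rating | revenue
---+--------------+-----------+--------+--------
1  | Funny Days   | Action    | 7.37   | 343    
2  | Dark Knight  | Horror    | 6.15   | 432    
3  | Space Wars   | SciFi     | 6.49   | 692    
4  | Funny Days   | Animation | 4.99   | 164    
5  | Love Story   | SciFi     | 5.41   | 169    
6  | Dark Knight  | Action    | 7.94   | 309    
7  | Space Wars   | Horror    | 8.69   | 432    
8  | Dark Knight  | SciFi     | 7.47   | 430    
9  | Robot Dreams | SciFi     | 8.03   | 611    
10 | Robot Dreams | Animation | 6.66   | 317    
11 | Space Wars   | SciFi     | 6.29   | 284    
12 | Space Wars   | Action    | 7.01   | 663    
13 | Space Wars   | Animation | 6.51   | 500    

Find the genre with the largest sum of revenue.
SELECT genre, SUM(revenue) as val
FROM movies
GROUP BY genre
ORDER BY val DESC
LIMIT 1

Result: SciFi with sum(revenue) = 2186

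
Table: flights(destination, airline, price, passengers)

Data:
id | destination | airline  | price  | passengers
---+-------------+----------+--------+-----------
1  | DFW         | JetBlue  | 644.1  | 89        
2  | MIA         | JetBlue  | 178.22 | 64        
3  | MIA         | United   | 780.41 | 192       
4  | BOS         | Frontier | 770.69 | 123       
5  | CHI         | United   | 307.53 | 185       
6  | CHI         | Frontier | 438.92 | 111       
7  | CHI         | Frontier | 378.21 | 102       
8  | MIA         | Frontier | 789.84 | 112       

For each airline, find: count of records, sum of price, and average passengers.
SELECT airline,
       COUNT(*) as cnt,
       SUM(price) as total_price,
       AVG(passengers) as avg_passengers
FROM flights
GROUP BY airline

Result:
  Frontier: 4 records, 2377.66 total price, 112.00 avg passengers
  JetBlue: 2 records, 822.32 total price, 76.50 avg passengers
  United: 2 records, 1087.94 total price, 188.50 avg passengers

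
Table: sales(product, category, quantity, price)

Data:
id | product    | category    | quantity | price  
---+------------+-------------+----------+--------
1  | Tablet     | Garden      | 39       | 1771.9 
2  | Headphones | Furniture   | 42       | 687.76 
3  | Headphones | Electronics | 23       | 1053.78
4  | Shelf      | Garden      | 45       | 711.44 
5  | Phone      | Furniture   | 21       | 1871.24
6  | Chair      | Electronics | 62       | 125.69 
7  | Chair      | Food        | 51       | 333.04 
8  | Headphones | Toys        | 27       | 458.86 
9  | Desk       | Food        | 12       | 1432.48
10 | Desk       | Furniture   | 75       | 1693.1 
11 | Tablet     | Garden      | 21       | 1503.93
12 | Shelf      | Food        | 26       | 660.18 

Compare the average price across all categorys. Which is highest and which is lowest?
SELECT category, AVG(price)
FROM sales
GROUP BY category
ORDER BY AVG(price)

All groups:
  Toys: 458.86
  Electronics: 589.74
  Food: 808.57
  Garden: 1329.09
  Furniture: 1417.37

Highest: Furniture (1417.37)
Lowest: Toys (458.86)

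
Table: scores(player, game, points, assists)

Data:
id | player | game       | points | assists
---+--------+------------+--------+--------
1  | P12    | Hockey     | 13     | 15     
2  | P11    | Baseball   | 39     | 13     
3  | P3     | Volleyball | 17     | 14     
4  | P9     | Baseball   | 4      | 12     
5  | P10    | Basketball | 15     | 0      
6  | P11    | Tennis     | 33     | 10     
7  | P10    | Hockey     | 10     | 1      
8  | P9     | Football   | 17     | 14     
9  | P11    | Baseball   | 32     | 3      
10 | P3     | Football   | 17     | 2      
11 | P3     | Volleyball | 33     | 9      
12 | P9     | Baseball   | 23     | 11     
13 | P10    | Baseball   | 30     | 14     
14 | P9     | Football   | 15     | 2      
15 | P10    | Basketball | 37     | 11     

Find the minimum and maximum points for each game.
SELECT game, MIN(points), MAX(points)
FROM scores
GROUP BY game

Result:
  Baseball: min=4, max=39
  Basketball: min=15, max=37
  Football: min=15, max=17
  Hockey: min=10, max=13
  Tennis: min=33, max=33
  Volleyball: min=17, max=33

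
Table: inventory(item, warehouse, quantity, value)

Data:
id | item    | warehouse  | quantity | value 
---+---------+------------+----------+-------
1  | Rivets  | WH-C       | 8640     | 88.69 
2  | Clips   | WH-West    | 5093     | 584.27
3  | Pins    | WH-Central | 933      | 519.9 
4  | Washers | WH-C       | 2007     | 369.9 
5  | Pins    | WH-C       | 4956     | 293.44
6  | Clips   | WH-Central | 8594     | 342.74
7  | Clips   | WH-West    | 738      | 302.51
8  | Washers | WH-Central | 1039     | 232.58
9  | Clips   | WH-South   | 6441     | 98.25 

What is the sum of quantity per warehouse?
SELECT warehouse, SUM(quantity) as result
FROM inventory
GROUP BY warehouse

Result:
  WH-C: 15603
  WH-Central: 10566
  WH-South: 6441
  WH-West: 5831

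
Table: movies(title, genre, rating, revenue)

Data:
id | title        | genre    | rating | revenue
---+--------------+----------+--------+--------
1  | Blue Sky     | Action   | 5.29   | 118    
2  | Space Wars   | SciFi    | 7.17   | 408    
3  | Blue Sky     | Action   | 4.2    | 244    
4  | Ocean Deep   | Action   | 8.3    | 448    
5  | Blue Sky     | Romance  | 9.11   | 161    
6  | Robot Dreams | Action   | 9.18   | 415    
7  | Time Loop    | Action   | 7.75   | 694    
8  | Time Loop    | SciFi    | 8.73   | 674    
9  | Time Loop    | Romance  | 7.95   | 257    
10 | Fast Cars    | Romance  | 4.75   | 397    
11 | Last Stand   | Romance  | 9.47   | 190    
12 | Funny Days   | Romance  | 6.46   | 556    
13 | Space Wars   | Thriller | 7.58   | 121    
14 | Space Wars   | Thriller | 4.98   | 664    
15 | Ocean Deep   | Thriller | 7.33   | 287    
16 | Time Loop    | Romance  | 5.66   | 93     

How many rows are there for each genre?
SELECT genre, COUNT(*) as count
FROM movies
GROUP BY genre

Result:
  Action: 5
  Romance: 6
  SciFi: 2
  Thriller: 3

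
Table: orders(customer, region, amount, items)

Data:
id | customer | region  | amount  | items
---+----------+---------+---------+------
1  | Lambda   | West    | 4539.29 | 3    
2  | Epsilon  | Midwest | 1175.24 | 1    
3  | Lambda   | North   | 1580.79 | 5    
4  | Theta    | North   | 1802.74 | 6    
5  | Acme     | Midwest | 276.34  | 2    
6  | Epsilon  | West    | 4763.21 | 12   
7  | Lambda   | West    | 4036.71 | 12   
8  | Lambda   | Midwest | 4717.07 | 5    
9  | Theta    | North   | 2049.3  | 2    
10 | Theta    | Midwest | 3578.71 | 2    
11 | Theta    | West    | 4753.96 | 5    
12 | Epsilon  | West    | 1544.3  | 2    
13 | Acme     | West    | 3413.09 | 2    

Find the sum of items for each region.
SELECT region, SUM(items) as result
FROM orders
GROUP BY region

Result:
  Midwest: 10
  North: 13
  West: 36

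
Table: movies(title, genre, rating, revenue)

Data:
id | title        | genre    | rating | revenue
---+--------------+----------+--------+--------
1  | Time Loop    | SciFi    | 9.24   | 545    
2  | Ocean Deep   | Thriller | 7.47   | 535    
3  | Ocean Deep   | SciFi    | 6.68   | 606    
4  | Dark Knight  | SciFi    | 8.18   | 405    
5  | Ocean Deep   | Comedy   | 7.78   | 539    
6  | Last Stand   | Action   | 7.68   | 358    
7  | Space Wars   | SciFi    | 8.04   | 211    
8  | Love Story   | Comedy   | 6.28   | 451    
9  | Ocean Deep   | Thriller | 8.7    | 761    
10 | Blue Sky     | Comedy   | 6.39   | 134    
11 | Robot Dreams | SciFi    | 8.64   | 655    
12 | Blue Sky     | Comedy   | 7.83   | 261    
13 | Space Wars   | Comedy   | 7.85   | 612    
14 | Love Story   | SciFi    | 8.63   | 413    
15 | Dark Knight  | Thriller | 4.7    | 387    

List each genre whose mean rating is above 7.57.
SELECT genre, AVG(rating)
FROM movies
GROUP BY genre
HAVING AVG(rating) > 7.57

Result:
  Action: avg=7.68
  SciFi: avg=8.24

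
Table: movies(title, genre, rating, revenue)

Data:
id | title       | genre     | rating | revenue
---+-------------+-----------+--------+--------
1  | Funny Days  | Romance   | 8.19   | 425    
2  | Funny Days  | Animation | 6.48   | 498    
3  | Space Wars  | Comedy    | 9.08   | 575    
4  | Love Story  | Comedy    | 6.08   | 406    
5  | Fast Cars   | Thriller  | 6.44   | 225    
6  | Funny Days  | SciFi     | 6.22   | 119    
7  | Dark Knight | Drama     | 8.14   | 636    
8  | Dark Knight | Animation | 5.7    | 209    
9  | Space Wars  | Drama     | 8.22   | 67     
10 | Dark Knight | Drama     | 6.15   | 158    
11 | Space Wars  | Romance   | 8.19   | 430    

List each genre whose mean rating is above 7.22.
SELECT genre, AVG(rating)
FROM movies
GROUP BY genre
HAVING AVG(rating) > 7.22

Result:
  Comedy: avg=7.58
  Drama: avg=7.50
  Romance: avg=8.19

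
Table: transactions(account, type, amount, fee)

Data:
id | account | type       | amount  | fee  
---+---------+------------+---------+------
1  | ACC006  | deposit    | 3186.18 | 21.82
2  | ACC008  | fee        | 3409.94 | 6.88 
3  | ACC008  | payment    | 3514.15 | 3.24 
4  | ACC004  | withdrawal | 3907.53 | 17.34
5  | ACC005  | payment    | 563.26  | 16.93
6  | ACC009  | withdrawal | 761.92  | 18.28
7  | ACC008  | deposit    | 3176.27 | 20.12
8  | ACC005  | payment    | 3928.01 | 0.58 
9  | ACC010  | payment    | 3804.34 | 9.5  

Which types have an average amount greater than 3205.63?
SELECT type, AVG(amount)
FROM transactions
GROUP BY type
HAVING AVG(amount) > 3205.63

Result:
  fee: avg=3409.94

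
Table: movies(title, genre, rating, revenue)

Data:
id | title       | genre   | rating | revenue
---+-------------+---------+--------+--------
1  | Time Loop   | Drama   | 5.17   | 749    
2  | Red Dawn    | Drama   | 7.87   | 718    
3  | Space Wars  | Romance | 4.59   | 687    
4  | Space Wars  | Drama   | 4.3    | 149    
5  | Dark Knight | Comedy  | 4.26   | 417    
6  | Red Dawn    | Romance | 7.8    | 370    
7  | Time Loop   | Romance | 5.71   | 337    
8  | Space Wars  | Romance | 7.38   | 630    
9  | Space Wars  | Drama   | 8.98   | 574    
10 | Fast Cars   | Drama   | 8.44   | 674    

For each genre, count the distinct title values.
SELECT genre, COUNT(DISTINCT title)
FROM movies
GROUP BY genre

Result:
  Comedy: 1 distinct
  Drama: 4 distinct
  Romance: 3 distinct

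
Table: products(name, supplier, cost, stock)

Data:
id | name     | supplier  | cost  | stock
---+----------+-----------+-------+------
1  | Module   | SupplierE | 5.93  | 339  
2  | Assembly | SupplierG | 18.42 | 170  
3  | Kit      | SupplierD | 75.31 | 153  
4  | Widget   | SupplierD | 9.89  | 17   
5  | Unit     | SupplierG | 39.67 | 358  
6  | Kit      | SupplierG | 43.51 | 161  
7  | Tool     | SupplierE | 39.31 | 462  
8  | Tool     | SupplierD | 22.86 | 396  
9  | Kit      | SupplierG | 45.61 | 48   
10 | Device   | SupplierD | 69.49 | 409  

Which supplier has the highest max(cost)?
SELECT supplier, MAX(cost) as val
FROM products
GROUP BY supplier
ORDER BY val DESC
LIMIT 1

Result: SupplierD with max(cost) = 75.31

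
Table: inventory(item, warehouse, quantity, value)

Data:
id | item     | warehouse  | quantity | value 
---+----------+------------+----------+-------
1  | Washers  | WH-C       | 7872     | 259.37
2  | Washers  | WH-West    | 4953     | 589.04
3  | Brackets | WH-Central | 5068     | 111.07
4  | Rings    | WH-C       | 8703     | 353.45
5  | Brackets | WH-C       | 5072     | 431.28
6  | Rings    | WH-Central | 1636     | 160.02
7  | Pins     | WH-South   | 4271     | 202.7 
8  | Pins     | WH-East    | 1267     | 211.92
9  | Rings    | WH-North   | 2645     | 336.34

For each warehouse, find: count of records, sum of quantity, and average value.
SELECT warehouse,
       COUNT(*) as cnt,
       SUM(quantity) as total_quantity,
       AVG(value) as avg_value
FROM inventory
GROUP BY warehouse

Result:
  WH-C: 3 records, 21647 total quantity, 348.03 avg value
  WH-Central: 2 records, 6704 total quantity, 135.55 avg value
  WH-East: 1 records, 1267 total quantity, 211.92 avg value
  WH-North: 1 records, 2645 total quantity, 336.34 avg value
  WH-South: 1 records, 4271 total quantity, 202.70 avg value
  WH-West: 1 records, 4953 total quantity, 589.04 avg value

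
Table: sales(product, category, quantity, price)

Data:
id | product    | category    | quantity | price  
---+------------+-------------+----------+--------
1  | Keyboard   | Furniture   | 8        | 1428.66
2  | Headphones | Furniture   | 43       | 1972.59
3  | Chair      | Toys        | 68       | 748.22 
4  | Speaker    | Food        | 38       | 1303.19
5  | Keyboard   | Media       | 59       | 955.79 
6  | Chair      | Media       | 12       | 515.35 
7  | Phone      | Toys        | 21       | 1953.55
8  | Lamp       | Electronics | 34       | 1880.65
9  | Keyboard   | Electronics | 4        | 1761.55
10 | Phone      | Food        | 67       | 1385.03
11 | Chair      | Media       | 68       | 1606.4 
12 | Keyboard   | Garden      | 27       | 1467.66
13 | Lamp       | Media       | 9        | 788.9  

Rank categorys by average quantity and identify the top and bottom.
SELECT category, AVG(quantity)
FROM sales
GROUP BY category
ORDER BY AVG(quantity)

All groups:
  Electronics: 19.00
  Furniture: 25.50
  Garden: 27.00
  Media: 37.00
  Toys: 44.50
  Food: 52.50

Highest: Food (52.50)
Lowest: Electronics (19.00)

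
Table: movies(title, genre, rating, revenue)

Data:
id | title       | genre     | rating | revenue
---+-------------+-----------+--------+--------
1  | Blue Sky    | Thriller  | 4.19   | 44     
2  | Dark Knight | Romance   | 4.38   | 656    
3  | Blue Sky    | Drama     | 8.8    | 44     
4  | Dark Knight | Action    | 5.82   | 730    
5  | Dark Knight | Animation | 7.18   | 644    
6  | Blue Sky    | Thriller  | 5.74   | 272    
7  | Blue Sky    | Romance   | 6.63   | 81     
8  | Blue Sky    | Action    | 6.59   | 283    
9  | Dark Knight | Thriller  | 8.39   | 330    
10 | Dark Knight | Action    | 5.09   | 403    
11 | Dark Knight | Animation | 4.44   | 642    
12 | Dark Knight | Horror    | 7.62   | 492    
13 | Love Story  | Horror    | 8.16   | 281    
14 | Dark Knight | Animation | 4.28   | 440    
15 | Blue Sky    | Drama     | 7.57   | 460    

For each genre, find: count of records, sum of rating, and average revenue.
SELECT genre,
       COUNT(*) as cnt,
       SUM(rating) as total_rating,
       AVG(revenue) as avg_revenue
FROM movies
GROUP BY genre

Result:
  Action: 3 records, 17.50 total rating, 472.00 avg revenue
  Animation: 3 records, 15.90 total rating, 575.33 avg revenue
  Drama: 2 records, 16.37 total rating, 252.00 avg revenue
  Horror: 2 records, 15.78 total rating, 386.50 avg revenue
  Romance: 2 records, 11.01 total rating, 368.50 avg revenue
  Thriller: 3 records, 18.32 total rating, 215.33 avg revenue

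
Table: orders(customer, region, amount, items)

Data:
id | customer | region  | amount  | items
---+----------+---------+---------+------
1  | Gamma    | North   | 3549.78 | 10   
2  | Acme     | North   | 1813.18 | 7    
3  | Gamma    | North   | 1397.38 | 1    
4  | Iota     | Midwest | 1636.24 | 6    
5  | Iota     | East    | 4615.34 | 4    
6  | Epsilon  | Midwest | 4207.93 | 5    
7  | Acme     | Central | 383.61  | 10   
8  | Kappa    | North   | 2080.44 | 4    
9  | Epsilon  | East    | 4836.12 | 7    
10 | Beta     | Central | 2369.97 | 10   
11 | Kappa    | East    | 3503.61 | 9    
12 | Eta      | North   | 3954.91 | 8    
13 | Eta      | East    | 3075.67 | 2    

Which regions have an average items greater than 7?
SELECT region, AVG(items)
FROM orders
GROUP BY region
HAVING AVG(items) > 7

Result:
  Central: avg=10.00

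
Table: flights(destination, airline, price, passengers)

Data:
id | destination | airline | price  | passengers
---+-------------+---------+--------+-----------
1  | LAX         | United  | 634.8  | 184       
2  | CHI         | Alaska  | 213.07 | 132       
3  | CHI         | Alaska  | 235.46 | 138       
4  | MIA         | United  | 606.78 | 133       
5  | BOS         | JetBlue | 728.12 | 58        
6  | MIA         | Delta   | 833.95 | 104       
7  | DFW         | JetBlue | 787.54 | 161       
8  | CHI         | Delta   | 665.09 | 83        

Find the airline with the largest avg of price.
SELECT airline, AVG(price) as val
FROM flights
GROUP BY airline
ORDER BY val DESC
LIMIT 1

Result: JetBlue with avg(price) = 757.83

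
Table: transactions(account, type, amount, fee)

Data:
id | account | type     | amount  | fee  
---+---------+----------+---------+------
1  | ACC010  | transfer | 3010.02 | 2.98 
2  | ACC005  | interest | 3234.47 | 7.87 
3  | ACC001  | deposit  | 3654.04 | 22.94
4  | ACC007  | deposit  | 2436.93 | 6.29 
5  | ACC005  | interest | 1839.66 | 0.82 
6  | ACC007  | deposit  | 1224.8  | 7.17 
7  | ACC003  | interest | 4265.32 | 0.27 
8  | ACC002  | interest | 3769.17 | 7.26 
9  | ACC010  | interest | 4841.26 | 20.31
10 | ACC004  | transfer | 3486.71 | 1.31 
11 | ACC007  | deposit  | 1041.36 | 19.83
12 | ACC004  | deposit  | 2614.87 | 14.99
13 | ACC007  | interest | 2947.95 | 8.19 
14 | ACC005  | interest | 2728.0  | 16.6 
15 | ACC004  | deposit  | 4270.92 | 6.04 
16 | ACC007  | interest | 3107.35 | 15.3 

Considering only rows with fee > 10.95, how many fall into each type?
SELECT type, COUNT(*)
FROM transactions
WHERE fee > 10.95
GROUP BY type

Note: WHERE filters rows before grouping.

Result:
  deposit: 3
  interest: 3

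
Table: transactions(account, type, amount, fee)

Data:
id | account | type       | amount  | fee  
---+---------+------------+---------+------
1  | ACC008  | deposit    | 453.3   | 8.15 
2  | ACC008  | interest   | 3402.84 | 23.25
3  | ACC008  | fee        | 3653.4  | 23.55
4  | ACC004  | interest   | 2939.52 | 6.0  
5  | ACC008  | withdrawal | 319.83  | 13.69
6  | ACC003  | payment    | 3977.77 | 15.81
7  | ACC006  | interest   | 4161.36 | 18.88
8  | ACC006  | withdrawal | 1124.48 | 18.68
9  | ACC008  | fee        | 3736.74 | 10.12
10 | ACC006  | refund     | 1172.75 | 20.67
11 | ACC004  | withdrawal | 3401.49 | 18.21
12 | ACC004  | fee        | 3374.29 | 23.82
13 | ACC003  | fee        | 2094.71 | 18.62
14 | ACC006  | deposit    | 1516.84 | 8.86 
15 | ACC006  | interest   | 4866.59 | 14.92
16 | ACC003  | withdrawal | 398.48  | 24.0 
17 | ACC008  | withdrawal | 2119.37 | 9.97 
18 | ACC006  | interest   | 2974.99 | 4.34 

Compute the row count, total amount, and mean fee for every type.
SELECT type,
       COUNT(*) as cnt,
       SUM(amount) as total_amount,
       AVG(fee) as avg_fee
FROM transactions
GROUP BY type

Result:
  deposit: 2 records, 1970.14 total amount, 8.51 avg fee
  fee: 4 records, 12859.14 total amount, 19.03 avg fee
  interest: 5 records, 18345.30 total amount, 13.48 avg fee
  payment: 1 records, 3977.77 total amount, 15.81 avg fee
  refund: 1 records, 1172.75 total amount, 20.67 avg fee
  withdrawal: 5 records, 7363.65 total amount, 16.91 avg fee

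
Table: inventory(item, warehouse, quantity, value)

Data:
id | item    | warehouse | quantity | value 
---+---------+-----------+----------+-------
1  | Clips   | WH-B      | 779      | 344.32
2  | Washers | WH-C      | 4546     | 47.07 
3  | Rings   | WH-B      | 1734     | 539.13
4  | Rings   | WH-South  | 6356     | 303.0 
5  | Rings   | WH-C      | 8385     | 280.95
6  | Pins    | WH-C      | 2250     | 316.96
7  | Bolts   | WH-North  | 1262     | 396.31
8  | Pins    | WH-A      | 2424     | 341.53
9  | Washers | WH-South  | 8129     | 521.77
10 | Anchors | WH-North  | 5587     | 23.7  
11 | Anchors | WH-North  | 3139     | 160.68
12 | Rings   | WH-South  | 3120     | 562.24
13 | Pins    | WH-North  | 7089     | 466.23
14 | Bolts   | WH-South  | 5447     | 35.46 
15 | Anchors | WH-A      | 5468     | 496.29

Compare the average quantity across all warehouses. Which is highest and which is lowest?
SELECT warehouse, AVG(quantity)
FROM inventory
GROUP BY warehouse
ORDER BY AVG(quantity)

All groups:
  WH-B: 1256.50
  WH-A: 3946.00
  WH-North: 4269.25
  WH-C: 5060.33
  WH-South: 5763.00

Highest: WH-South (5763.00)
Lowest: WH-B (1256.50)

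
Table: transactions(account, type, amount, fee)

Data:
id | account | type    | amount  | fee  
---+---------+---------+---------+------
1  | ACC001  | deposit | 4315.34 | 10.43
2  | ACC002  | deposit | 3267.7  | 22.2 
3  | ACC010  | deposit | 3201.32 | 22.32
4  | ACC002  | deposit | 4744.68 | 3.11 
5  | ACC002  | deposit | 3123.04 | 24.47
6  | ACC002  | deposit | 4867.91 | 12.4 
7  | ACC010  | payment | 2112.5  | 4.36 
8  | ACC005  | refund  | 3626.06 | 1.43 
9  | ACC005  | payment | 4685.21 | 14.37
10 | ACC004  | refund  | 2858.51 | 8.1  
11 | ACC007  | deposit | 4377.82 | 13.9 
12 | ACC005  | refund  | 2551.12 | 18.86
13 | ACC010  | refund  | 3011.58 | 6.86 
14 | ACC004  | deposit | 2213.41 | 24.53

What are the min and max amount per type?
SELECT type, MIN(amount), MAX(amount)
FROM transactions
GROUP BY type

Result:
  deposit: min=2213.41, max=4867.91
  payment: min=2112.50, max=4685.21
  refund: min=2551.12, max=3626.06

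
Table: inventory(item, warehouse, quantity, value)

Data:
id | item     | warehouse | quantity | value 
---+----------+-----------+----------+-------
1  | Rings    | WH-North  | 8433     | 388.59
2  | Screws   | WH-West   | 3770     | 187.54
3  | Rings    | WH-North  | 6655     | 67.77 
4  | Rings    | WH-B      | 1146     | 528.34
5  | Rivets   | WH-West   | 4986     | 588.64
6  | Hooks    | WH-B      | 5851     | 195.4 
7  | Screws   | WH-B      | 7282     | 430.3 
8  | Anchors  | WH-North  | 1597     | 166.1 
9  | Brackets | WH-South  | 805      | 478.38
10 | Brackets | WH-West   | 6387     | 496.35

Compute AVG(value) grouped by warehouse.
SELECT warehouse, AVG(value) as result
FROM inventory
GROUP BY warehouse

Result:
  WH-B: 384.68
  WH-North: 207.49
  WH-South: 478.38
  WH-West: 424.18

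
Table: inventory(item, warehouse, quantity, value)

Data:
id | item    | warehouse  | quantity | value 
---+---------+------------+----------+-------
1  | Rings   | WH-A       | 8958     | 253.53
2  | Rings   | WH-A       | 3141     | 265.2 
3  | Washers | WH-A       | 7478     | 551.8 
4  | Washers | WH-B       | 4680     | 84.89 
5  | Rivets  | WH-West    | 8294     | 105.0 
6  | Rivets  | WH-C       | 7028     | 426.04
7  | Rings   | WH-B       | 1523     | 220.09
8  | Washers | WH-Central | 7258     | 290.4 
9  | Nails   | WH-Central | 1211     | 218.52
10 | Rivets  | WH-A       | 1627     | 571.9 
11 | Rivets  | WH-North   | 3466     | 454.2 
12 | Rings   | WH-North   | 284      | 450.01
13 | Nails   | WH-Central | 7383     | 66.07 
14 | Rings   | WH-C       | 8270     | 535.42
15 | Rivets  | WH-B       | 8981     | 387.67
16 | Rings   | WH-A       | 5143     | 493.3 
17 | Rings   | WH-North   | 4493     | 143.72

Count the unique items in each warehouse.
SELECT warehouse, COUNT(DISTINCT item)
FROM inventory
GROUP BY warehouse

Result:
  WH-A: 3 distinct
  WH-B: 3 distinct
  WH-C: 2 distinct
  WH-Central: 2 distinct
  WH-North: 2 distinct
  WH-West: 1 distinct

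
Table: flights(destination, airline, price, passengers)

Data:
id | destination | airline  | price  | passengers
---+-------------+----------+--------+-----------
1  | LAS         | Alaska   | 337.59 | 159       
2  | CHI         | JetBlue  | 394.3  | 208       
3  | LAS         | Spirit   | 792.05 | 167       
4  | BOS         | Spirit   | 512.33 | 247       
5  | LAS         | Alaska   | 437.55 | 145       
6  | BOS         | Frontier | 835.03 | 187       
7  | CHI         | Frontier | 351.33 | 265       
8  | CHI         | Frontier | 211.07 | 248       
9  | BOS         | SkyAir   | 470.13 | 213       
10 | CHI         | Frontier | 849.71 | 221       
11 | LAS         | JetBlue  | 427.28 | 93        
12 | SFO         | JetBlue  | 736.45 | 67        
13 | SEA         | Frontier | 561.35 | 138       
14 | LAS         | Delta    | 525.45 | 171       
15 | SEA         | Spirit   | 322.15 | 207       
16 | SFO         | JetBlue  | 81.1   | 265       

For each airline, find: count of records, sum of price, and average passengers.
SELECT airline,
       COUNT(*) as cnt,
       SUM(price) as total_price,
       AVG(passengers) as avg_passengers
FROM flights
GROUP BY airline

Result:
  Alaska: 2 records, 775.14 total price, 152.00 avg passengers
  Delta: 1 records, 525.45 total price, 171.00 avg passengers
  Frontier: 5 records, 2808.49 total price, 211.80 avg passengers
  JetBlue: 4 records, 1639.13 total price, 158.25 avg passengers
  SkyAir: 1 records, 470.13 total price, 213.00 avg passengers
  Spirit: 3 records, 1626.53 total price, 207.00 avg passengers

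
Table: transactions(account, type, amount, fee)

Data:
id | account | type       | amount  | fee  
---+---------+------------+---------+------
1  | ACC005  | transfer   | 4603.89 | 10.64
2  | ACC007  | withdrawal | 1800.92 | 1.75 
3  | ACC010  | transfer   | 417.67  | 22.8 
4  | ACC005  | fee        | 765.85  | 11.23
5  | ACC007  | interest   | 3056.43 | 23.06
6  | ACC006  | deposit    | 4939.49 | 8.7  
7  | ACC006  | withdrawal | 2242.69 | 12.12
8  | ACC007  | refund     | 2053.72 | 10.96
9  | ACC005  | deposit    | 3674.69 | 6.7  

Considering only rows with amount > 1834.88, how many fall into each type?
SELECT type, COUNT(*)
FROM transactions
WHERE amount > 1834.88
GROUP BY type

Note: WHERE filters rows before grouping.

Result:
  deposit: 2
  interest: 1
  refund: 1
  transfer: 1
  withdrawal: 1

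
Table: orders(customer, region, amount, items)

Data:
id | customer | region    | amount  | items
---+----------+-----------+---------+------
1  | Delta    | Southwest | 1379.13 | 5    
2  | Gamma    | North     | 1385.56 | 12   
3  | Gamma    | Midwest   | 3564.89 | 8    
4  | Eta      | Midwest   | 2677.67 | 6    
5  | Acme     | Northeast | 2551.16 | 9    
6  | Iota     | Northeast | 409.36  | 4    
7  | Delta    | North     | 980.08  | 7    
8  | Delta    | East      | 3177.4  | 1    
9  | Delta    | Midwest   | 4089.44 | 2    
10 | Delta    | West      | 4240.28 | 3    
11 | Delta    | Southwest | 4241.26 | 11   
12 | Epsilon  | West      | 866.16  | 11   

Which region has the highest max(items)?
SELECT region, MAX(items) as val
FROM orders
GROUP BY region
ORDER BY val DESC
LIMIT 1

Result: North with max(items) = 12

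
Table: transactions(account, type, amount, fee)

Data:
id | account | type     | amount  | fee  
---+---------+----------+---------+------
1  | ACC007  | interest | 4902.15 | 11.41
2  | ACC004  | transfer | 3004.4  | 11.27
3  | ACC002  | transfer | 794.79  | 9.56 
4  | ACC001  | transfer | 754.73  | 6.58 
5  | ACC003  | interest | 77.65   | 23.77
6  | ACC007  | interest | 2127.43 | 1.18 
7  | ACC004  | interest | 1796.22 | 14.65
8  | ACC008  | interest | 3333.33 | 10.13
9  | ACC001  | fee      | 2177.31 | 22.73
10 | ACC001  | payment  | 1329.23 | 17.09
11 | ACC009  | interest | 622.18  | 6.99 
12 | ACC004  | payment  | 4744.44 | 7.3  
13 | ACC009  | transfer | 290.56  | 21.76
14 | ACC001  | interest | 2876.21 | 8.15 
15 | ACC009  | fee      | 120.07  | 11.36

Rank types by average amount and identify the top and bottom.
SELECT type, AVG(amount)
FROM transactions
GROUP BY type
ORDER BY AVG(amount)

All groups:
  fee: 1148.69
  transfer: 1211.12
  interest: 2247.88
  payment: 3036.84

Highest: payment (3036.84)
Lowest: fee (1148.69)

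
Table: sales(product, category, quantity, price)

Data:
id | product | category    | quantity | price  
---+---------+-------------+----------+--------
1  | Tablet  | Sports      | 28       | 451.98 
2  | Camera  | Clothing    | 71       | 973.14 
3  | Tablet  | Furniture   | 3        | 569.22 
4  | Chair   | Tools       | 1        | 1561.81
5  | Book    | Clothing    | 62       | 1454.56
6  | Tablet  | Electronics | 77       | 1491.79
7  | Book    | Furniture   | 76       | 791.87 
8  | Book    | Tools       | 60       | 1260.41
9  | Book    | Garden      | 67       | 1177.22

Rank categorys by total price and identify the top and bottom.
SELECT category, SUM(price)
FROM sales
GROUP BY category
ORDER BY SUM(price)

All groups:
  Sports: 451.98
  Garden: 1177.22
  Furniture: 1361.09
  Electronics: 1491.79
  Clothing: 2427.70
  Tools: 2822.22

Highest: Tools (2822.22)
Lowest: Sports (451.98)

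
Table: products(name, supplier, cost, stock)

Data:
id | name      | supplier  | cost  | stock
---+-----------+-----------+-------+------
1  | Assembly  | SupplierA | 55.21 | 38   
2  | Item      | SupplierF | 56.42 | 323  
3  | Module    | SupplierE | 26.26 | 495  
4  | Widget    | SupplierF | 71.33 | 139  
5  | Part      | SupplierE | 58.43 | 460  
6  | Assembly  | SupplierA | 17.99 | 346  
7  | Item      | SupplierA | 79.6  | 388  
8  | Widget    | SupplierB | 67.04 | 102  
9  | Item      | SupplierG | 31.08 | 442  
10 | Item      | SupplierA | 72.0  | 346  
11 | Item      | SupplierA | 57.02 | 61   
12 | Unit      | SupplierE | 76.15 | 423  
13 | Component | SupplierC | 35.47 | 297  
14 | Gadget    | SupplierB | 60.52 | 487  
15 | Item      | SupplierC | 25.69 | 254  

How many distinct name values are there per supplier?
SELECT supplier, COUNT(DISTINCT name)
FROM products
GROUP BY supplier

Result:
  SupplierA: 2 distinct
  SupplierB: 2 distinct
  SupplierC: 2 distinct
  SupplierE: 3 distinct
  SupplierF: 2 distinct
  SupplierG: 1 distinct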